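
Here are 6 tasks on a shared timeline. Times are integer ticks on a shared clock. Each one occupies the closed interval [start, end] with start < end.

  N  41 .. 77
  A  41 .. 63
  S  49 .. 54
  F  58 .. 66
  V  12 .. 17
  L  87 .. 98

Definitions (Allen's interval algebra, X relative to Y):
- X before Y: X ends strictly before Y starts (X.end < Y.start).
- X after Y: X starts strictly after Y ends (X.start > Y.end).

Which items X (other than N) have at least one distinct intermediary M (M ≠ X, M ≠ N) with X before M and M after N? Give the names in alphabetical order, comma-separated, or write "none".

A, F, S, V

Target N = [41, 77].
Intermediaries M with M after N: L.
Via L — items with X before L: A, F, S, V.
Union: A, F, S, V.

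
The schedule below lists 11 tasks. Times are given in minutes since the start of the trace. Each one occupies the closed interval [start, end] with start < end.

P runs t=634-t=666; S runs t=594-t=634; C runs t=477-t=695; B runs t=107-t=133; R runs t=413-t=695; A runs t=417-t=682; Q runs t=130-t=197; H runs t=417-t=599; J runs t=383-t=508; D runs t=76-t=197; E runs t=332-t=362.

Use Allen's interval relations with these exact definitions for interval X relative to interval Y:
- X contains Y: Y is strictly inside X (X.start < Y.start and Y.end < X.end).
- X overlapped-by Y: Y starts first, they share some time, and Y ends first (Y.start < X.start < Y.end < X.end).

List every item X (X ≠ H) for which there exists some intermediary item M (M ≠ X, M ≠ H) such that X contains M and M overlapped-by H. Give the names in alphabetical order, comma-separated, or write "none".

Target H = [t=417, t=599].
Intermediaries M with M overlapped-by H: C, S.
Via C — items with X contains C: none.
Via S — items with X contains S: A, C, R.
Union: A, C, R.

A, C, R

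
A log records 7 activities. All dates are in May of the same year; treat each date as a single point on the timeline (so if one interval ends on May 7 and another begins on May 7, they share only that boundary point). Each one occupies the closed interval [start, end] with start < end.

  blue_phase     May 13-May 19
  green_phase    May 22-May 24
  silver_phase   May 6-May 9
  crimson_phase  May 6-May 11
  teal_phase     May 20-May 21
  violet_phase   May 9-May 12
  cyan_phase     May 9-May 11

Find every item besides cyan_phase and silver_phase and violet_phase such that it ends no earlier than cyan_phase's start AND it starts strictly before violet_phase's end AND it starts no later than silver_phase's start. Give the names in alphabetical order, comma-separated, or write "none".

crimson_phase

Conditions: its end is no earlier than cyan_phase's start (X.end >= May 9) AND its start is strictly before violet_phase's end (X.start < May 12) AND its start is no later than silver_phase's start (X.start <= May 6).
blue_phase: end May 19 >= May 9? ✓; start May 13 < May 12? ✗; start May 13 <= May 6? ✗ → no.
crimson_phase: end May 11 >= May 9? ✓; start May 6 < May 12? ✓; start May 6 <= May 6? ✓ → yes.
green_phase: end May 24 >= May 9? ✓; start May 22 < May 12? ✗; start May 22 <= May 6? ✗ → no.
teal_phase: end May 21 >= May 9? ✓; start May 20 < May 12? ✗; start May 20 <= May 6? ✗ → no.
Result: crimson_phase.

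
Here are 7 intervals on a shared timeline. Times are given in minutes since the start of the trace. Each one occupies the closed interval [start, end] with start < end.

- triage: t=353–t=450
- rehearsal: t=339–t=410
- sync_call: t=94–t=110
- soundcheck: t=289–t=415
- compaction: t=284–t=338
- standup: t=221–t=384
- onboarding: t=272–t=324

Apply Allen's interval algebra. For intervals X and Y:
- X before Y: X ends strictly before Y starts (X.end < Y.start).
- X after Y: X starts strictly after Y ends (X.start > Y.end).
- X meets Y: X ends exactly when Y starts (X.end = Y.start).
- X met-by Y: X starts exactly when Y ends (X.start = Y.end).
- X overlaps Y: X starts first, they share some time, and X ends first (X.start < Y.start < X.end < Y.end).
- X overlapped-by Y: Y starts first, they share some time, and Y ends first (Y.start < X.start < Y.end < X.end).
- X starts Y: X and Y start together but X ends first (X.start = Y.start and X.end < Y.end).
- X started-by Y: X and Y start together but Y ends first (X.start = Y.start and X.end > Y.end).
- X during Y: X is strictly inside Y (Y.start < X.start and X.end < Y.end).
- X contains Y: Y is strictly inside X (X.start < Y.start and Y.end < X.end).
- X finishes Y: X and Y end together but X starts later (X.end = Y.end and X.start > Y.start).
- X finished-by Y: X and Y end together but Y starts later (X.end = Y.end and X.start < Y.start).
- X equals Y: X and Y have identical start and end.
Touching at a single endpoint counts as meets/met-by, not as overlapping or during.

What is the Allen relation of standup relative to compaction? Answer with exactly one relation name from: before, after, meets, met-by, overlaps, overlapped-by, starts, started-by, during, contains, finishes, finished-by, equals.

standup = [t=221, t=384]; compaction = [t=284, t=338].
Compare endpoints: standup.start < compaction.start, standup.start < compaction.end, standup.end > compaction.start, standup.end > compaction.end.
That pattern is 'contains'.

contains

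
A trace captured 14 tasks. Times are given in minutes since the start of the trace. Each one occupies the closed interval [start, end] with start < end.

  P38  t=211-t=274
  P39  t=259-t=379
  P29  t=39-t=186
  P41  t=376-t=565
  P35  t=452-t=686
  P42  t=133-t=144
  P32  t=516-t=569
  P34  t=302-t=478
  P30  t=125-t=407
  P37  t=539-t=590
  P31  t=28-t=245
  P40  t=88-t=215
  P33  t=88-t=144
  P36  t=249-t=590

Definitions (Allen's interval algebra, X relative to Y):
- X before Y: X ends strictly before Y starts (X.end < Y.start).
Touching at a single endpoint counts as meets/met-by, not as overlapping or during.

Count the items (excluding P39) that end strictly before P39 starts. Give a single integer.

5

Target P39 = [t=259, t=379].
P29 [t=39, t=186] → before → counts.
P30 [t=125, t=407] → contains → no.
P31 [t=28, t=245] → before → counts.
P32 [t=516, t=569] → after → no.
P33 [t=88, t=144] → before → counts.
P34 [t=302, t=478] → overlapped-by → no.
P35 [t=452, t=686] → after → no.
P36 [t=249, t=590] → contains → no.
P37 [t=539, t=590] → after → no.
P38 [t=211, t=274] → overlaps → no.
P40 [t=88, t=215] → before → counts.
P41 [t=376, t=565] → overlapped-by → no.
P42 [t=133, t=144] → before → counts.
Total: 5.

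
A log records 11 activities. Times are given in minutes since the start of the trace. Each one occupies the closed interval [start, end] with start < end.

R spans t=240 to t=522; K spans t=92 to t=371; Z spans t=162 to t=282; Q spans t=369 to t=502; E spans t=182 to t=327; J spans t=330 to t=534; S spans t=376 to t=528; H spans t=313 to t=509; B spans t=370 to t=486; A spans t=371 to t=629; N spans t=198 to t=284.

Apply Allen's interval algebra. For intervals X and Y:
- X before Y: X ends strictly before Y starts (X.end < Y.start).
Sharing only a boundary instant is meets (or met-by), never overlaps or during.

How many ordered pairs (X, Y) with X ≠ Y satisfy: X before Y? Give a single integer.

Checking all 110 ordered pairs for relation 'before'; matching pairs in alphabetical order:
(E, A): E before A ✓
(E, B): E before B ✓
(E, J): E before J ✓
(E, Q): E before Q ✓
(E, S): E before S ✓
(K, S): K before S ✓
(N, A): N before A ✓
(N, B): N before B ✓
(N, H): N before H ✓
(N, J): N before J ✓
(N, Q): N before Q ✓
(N, S): N before S ✓
(Z, A): Z before A ✓
(Z, B): Z before B ✓
(Z, H): Z before H ✓
(Z, J): Z before J ✓
(Z, Q): Z before Q ✓
(Z, S): Z before S ✓
Count: 18.

18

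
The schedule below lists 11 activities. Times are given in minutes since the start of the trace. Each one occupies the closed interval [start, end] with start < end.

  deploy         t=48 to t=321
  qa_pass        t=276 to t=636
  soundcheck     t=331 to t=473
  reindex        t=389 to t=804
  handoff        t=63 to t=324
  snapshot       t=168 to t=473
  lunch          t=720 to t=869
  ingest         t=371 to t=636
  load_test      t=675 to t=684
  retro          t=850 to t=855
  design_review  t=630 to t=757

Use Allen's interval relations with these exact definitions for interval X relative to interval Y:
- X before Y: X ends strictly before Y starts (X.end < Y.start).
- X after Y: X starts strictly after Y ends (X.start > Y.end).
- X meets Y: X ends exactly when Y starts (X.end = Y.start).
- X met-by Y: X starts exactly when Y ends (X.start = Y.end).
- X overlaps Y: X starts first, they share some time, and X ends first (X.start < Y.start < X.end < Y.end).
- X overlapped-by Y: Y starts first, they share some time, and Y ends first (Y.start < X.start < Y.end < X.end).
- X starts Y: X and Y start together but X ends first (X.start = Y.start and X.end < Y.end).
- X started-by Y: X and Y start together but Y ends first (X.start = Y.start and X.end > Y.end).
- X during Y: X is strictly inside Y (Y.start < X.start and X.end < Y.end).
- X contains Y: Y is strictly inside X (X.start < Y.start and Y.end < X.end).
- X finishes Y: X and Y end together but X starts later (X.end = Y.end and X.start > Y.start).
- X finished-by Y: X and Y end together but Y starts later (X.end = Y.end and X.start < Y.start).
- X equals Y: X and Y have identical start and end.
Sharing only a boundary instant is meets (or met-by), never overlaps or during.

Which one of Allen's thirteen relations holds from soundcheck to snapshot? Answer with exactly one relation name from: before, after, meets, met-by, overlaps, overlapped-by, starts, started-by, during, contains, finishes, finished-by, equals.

finishes

soundcheck = [t=331, t=473]; snapshot = [t=168, t=473].
Compare endpoints: soundcheck.start > snapshot.start, soundcheck.start < snapshot.end, soundcheck.end > snapshot.start, soundcheck.end = snapshot.end.
That pattern is 'finishes'.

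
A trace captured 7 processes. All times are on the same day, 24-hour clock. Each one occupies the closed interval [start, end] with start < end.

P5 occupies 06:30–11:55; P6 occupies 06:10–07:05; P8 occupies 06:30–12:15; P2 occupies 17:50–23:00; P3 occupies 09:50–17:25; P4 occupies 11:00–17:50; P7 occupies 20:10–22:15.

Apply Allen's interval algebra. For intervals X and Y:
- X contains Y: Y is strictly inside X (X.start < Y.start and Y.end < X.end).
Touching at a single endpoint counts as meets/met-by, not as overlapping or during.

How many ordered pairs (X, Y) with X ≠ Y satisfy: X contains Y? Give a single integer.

1

Checking all 42 ordered pairs for relation 'contains'; matching pairs in alphabetical order:
(P2, P7): P2 contains P7 ✓
Count: 1.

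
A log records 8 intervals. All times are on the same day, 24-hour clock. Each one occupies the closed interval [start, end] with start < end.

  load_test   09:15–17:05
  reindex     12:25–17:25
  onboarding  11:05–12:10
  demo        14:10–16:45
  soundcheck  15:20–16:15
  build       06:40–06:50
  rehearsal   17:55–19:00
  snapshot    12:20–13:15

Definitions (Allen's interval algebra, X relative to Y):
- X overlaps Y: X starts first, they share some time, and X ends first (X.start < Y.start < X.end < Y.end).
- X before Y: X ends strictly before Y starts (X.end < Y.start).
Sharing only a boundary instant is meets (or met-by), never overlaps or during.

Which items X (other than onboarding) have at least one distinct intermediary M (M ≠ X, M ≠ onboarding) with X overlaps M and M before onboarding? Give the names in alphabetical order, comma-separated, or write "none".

none

Target onboarding = [11:05, 12:10].
Intermediaries M with M before onboarding: build.
Via build — items with X overlaps build: none.
Union: none.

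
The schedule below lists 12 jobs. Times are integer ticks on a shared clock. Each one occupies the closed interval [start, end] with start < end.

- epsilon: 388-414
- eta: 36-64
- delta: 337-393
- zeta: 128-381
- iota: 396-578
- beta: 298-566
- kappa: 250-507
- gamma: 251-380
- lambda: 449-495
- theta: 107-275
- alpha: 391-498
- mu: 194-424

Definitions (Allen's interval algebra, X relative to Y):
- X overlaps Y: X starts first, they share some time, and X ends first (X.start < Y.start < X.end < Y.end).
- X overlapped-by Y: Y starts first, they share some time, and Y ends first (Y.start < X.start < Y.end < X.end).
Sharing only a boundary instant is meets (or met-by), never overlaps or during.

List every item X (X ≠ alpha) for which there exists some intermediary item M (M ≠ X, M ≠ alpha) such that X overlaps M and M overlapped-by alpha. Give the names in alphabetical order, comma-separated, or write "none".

Target alpha = [391, 498].
Intermediaries M with M overlapped-by alpha: iota.
Via iota — items with X overlaps iota: beta, epsilon, kappa, mu.
Union: beta, epsilon, kappa, mu.

beta, epsilon, kappa, mu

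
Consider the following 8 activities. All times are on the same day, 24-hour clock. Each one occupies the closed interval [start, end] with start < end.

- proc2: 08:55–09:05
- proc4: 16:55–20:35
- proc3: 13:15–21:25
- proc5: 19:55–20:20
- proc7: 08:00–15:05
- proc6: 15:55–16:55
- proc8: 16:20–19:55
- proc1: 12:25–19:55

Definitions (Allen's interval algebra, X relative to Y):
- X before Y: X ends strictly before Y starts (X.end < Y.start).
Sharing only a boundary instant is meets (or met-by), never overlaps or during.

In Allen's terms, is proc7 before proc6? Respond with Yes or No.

proc7 = [08:00, 15:05], proc6 = [15:55, 16:55].
Actual relation of proc7 to proc6: before.
Asked whether 'before' holds → Yes.

Yes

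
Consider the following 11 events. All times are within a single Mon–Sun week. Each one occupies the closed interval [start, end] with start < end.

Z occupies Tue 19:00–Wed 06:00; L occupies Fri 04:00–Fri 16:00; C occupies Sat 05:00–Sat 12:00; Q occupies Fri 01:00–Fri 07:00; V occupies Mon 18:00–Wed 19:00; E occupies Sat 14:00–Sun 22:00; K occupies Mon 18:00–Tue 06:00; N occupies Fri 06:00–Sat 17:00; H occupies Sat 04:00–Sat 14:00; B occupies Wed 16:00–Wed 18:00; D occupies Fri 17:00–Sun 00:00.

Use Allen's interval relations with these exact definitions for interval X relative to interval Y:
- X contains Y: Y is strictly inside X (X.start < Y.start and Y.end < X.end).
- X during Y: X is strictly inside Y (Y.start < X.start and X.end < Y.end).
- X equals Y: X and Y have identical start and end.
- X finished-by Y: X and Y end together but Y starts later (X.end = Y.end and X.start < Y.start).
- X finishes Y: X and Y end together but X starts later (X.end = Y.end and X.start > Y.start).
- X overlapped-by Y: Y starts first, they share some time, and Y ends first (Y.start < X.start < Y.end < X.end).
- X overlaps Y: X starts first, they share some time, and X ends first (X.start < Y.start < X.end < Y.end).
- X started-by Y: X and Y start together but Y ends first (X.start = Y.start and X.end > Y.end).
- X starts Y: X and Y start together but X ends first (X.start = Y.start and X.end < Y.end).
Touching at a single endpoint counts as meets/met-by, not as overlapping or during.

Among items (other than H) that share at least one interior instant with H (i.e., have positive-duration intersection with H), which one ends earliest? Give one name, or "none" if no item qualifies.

C

Target H = [Sat 04:00, Sat 14:00].
B [Wed 16:00, Wed 18:00] → before → excluded.
C [Sat 05:00, Sat 12:00] → during → candidate.
D [Fri 17:00, Sun 00:00] → contains → candidate.
E [Sat 14:00, Sun 22:00] → met-by → excluded.
K [Mon 18:00, Tue 06:00] → before → excluded.
L [Fri 04:00, Fri 16:00] → before → excluded.
N [Fri 06:00, Sat 17:00] → contains → candidate.
Q [Fri 01:00, Fri 07:00] → before → excluded.
V [Mon 18:00, Wed 19:00] → before → excluded.
Z [Tue 19:00, Wed 06:00] → before → excluded.
Among candidates, earliest end is Sat 12:00 → C.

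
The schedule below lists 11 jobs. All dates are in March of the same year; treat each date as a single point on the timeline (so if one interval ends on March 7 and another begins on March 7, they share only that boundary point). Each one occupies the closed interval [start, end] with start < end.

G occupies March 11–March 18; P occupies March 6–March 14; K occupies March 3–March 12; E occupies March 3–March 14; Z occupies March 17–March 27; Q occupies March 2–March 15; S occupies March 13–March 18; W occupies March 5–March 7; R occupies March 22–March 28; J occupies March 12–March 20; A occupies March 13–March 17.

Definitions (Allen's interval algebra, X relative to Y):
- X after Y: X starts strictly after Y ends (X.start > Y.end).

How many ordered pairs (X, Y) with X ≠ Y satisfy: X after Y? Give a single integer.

Checking all 110 ordered pairs for relation 'after'; matching pairs in alphabetical order:
(A, K): A after K ✓
(A, W): A after W ✓
(G, W): G after W ✓
(J, W): J after W ✓
(R, A): R after A ✓
(R, E): R after E ✓
(R, G): R after G ✓
(R, J): R after J ✓
(R, K): R after K ✓
(R, P): R after P ✓
(R, Q): R after Q ✓
(R, S): R after S ✓
(R, W): R after W ✓
(S, K): S after K ✓
(S, W): S after W ✓
(Z, E): Z after E ✓
(Z, K): Z after K ✓
(Z, P): Z after P ✓
(Z, Q): Z after Q ✓
(Z, W): Z after W ✓
Count: 20.

20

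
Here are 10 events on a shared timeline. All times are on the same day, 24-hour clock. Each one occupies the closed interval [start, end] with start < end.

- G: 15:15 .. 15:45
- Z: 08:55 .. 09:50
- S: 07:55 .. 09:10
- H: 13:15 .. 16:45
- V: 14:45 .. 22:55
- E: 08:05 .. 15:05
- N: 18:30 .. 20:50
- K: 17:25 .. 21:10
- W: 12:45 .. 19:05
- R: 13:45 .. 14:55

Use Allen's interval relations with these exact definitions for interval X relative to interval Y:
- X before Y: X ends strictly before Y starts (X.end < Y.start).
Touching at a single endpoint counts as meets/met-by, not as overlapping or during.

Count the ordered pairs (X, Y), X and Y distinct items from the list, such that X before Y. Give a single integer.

24

Checking all 90 ordered pairs for relation 'before'; matching pairs in alphabetical order:
(E, G): E before G ✓
(E, K): E before K ✓
(E, N): E before N ✓
(G, K): G before K ✓
(G, N): G before N ✓
(H, K): H before K ✓
(H, N): H before N ✓
(R, G): R before G ✓
(R, K): R before K ✓
(R, N): R before N ✓
(S, G): S before G ✓
(S, H): S before H ✓
(S, K): S before K ✓
(S, N): S before N ✓
(S, R): S before R ✓
(S, V): S before V ✓
(S, W): S before W ✓
(Z, G): Z before G ✓
(Z, H): Z before H ✓
(Z, K): Z before K ✓
(Z, N): Z before N ✓
(Z, R): Z before R ✓
(Z, V): Z before V ✓
(Z, W): Z before W ✓
Count: 24.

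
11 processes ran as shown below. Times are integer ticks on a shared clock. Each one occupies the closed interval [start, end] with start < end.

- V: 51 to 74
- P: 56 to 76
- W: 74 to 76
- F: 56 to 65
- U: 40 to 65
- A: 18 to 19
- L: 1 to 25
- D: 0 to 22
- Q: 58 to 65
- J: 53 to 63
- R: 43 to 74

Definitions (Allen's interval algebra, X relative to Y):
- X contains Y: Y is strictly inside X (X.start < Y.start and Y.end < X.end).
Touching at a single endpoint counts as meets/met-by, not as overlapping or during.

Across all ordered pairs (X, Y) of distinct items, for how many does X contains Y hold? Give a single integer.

Checking all 110 ordered pairs for relation 'contains'; matching pairs in alphabetical order:
(D, A): D contains A ✓
(L, A): L contains A ✓
(P, Q): P contains Q ✓
(R, F): R contains F ✓
(R, J): R contains J ✓
(R, Q): R contains Q ✓
(U, J): U contains J ✓
(V, F): V contains F ✓
(V, J): V contains J ✓
(V, Q): V contains Q ✓
Count: 10.

10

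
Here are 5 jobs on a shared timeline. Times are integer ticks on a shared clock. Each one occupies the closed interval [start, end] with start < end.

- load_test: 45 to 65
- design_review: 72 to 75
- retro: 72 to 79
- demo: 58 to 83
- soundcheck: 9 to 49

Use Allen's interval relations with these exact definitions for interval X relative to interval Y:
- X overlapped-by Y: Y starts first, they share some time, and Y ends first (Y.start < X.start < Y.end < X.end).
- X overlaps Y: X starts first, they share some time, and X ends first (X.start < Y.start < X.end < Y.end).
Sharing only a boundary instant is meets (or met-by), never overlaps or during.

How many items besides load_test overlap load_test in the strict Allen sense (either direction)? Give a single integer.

2

Target load_test = [45, 65].
demo [58, 83] → overlapped-by → counts.
design_review [72, 75] → after → no.
retro [72, 79] → after → no.
soundcheck [9, 49] → overlaps → counts.
Total: 2.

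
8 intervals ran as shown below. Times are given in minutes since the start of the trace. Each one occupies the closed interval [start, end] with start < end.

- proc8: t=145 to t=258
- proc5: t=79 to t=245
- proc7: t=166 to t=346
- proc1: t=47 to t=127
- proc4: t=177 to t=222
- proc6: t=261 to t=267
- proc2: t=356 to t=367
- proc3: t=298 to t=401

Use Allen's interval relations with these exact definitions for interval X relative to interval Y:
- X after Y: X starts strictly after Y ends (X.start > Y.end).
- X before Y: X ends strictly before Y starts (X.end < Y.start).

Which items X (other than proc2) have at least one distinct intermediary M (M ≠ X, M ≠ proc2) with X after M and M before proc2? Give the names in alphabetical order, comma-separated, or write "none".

proc3, proc4, proc6, proc7, proc8

Target proc2 = [t=356, t=367].
Intermediaries M with M before proc2: proc1, proc4, proc5, proc6, proc7, proc8.
Via proc1 — items with X after proc1: proc3, proc4, proc6, proc7, proc8.
Via proc4 — items with X after proc4: proc3, proc6.
Via proc5 — items with X after proc5: proc3, proc6.
Via proc6 — items with X after proc6: proc3.
Via proc7 — items with X after proc7: none.
Via proc8 — items with X after proc8: proc3, proc6.
Union: proc3, proc4, proc6, proc7, proc8.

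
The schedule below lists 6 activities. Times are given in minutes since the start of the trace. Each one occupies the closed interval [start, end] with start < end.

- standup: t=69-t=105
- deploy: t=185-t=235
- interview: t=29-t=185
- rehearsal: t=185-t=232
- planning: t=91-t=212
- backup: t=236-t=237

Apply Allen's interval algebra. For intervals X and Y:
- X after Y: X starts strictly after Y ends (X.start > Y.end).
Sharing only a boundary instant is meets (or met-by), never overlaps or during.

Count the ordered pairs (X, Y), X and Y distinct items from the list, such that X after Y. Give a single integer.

Checking all 30 ordered pairs for relation 'after'; matching pairs in alphabetical order:
(backup, deploy): backup after deploy ✓
(backup, interview): backup after interview ✓
(backup, planning): backup after planning ✓
(backup, rehearsal): backup after rehearsal ✓
(backup, standup): backup after standup ✓
(deploy, standup): deploy after standup ✓
(rehearsal, standup): rehearsal after standup ✓
Count: 7.

7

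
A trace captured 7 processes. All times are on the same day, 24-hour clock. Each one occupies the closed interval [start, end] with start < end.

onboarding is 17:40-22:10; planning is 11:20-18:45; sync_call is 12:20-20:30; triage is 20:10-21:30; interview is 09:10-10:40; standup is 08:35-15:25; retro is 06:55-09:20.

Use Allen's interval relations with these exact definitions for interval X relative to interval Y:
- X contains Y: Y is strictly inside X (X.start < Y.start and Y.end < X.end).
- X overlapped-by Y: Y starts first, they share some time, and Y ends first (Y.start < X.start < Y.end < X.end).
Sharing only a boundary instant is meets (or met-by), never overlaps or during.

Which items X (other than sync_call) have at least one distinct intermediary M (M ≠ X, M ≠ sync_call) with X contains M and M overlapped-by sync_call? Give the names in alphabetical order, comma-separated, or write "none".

onboarding

Target sync_call = [12:20, 20:30].
Intermediaries M with M overlapped-by sync_call: onboarding, triage.
Via onboarding — items with X contains onboarding: none.
Via triage — items with X contains triage: onboarding.
Union: onboarding.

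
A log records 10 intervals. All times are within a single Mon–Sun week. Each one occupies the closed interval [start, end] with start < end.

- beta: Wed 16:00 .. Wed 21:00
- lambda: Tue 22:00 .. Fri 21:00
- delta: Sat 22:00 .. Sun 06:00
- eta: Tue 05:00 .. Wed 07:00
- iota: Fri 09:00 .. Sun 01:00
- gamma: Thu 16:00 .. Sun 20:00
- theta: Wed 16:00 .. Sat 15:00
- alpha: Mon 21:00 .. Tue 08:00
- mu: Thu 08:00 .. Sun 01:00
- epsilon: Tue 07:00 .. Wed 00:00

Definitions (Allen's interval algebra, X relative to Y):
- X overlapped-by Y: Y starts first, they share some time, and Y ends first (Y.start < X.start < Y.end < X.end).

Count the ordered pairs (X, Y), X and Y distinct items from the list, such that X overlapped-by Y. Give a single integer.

14

Checking all 90 ordered pairs for relation 'overlapped-by'; matching pairs in alphabetical order:
(delta, iota): delta overlapped-by iota ✓
(delta, mu): delta overlapped-by mu ✓
(epsilon, alpha): epsilon overlapped-by alpha ✓
(eta, alpha): eta overlapped-by alpha ✓
(gamma, lambda): gamma overlapped-by lambda ✓
(gamma, mu): gamma overlapped-by mu ✓
(gamma, theta): gamma overlapped-by theta ✓
(iota, lambda): iota overlapped-by lambda ✓
(iota, theta): iota overlapped-by theta ✓
(lambda, epsilon): lambda overlapped-by epsilon ✓
(lambda, eta): lambda overlapped-by eta ✓
(mu, lambda): mu overlapped-by lambda ✓
(mu, theta): mu overlapped-by theta ✓
(theta, lambda): theta overlapped-by lambda ✓
Count: 14.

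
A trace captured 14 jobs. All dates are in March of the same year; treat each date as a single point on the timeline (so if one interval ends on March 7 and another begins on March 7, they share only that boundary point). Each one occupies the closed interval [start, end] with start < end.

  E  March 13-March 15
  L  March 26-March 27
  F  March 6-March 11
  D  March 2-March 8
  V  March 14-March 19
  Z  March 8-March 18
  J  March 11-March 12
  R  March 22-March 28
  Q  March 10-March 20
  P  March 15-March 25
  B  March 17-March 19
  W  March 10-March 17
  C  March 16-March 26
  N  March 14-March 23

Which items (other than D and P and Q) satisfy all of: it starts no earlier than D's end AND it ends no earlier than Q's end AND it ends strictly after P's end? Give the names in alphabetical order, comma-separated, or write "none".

C, L, R

Conditions: its start is no earlier than D's end (X.start >= March 8) AND its end is no earlier than Q's end (X.end >= March 20) AND its end is strictly after P's end (X.end > March 25).
B: start March 17 >= March 8? ✓; end March 19 >= March 20? ✗; end March 19 > March 25? ✗ → no.
C: start March 16 >= March 8? ✓; end March 26 >= March 20? ✓; end March 26 > March 25? ✓ → yes.
E: start March 13 >= March 8? ✓; end March 15 >= March 20? ✗; end March 15 > March 25? ✗ → no.
F: start March 6 >= March 8? ✗; end March 11 >= March 20? ✗; end March 11 > March 25? ✗ → no.
J: start March 11 >= March 8? ✓; end March 12 >= March 20? ✗; end March 12 > March 25? ✗ → no.
L: start March 26 >= March 8? ✓; end March 27 >= March 20? ✓; end March 27 > March 25? ✓ → yes.
N: start March 14 >= March 8? ✓; end March 23 >= March 20? ✓; end March 23 > March 25? ✗ → no.
R: start March 22 >= March 8? ✓; end March 28 >= March 20? ✓; end March 28 > March 25? ✓ → yes.
V: start March 14 >= March 8? ✓; end March 19 >= March 20? ✗; end March 19 > March 25? ✗ → no.
W: start March 10 >= March 8? ✓; end March 17 >= March 20? ✗; end March 17 > March 25? ✗ → no.
Z: start March 8 >= March 8? ✓; end March 18 >= March 20? ✗; end March 18 > March 25? ✗ → no.
Result: C, L, R.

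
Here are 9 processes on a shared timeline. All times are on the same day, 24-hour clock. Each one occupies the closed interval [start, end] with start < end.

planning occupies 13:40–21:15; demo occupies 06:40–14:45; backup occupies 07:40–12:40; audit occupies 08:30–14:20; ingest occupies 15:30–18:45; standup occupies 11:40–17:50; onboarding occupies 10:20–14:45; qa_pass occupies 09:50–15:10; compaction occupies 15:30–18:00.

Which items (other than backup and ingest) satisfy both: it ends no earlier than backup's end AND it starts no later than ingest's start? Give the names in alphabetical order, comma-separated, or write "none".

Conditions: its end is no earlier than backup's end (X.end >= 12:40) AND its start is no later than ingest's start (X.start <= 15:30).
audit: end 14:20 >= 12:40? ✓; start 08:30 <= 15:30? ✓ → yes.
compaction: end 18:00 >= 12:40? ✓; start 15:30 <= 15:30? ✓ → yes.
demo: end 14:45 >= 12:40? ✓; start 06:40 <= 15:30? ✓ → yes.
onboarding: end 14:45 >= 12:40? ✓; start 10:20 <= 15:30? ✓ → yes.
planning: end 21:15 >= 12:40? ✓; start 13:40 <= 15:30? ✓ → yes.
qa_pass: end 15:10 >= 12:40? ✓; start 09:50 <= 15:30? ✓ → yes.
standup: end 17:50 >= 12:40? ✓; start 11:40 <= 15:30? ✓ → yes.
Result: audit, compaction, demo, onboarding, planning, qa_pass, standup.

audit, compaction, demo, onboarding, planning, qa_pass, standup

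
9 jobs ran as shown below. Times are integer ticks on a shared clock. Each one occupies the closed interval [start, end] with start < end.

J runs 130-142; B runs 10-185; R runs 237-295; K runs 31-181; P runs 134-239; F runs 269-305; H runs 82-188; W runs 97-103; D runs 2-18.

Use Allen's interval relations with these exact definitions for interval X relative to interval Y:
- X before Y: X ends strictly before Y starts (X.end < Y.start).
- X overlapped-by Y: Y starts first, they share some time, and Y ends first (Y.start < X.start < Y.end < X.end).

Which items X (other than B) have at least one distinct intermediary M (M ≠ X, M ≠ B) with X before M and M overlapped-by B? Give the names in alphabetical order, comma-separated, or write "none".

D, W

Target B = [10, 185].
Intermediaries M with M overlapped-by B: H, P.
Via H — items with X before H: D.
Via P — items with X before P: D, W.
Union: D, W.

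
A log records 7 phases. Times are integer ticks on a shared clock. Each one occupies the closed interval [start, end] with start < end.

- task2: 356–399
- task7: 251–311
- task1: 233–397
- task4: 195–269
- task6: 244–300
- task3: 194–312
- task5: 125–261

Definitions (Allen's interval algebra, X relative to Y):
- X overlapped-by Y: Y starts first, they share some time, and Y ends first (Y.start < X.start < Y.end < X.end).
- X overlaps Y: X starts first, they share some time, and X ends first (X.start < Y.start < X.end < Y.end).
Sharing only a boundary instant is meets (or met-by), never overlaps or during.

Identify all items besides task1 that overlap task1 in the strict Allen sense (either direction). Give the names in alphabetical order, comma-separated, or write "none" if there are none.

task2, task3, task4, task5

Target task1 = [233, 397].
task2 [356, 399] → overlapped-by → yes.
task3 [194, 312] → overlaps → yes.
task4 [195, 269] → overlaps → yes.
task5 [125, 261] → overlaps → yes.
task6 [244, 300] → during → no.
task7 [251, 311] → during → no.
Result: task2, task3, task4, task5.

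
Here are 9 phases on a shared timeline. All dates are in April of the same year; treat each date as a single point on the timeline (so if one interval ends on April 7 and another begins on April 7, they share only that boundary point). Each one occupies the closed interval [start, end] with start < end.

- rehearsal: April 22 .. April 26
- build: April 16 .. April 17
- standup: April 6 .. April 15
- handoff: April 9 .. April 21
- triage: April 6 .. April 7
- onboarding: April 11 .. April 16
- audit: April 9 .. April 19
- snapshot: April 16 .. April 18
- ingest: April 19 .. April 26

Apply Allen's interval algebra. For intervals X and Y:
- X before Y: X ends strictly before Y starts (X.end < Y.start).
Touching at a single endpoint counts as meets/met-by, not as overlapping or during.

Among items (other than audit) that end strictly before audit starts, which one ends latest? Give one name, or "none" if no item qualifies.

Target audit = [April 9, April 19].
build [April 16, April 17] → during → excluded.
handoff [April 9, April 21] → started-by → excluded.
ingest [April 19, April 26] → met-by → excluded.
onboarding [April 11, April 16] → during → excluded.
rehearsal [April 22, April 26] → after → excluded.
snapshot [April 16, April 18] → during → excluded.
standup [April 6, April 15] → overlaps → excluded.
triage [April 6, April 7] → before → candidate.
Among candidates, latest end is April 7 → triage.

triage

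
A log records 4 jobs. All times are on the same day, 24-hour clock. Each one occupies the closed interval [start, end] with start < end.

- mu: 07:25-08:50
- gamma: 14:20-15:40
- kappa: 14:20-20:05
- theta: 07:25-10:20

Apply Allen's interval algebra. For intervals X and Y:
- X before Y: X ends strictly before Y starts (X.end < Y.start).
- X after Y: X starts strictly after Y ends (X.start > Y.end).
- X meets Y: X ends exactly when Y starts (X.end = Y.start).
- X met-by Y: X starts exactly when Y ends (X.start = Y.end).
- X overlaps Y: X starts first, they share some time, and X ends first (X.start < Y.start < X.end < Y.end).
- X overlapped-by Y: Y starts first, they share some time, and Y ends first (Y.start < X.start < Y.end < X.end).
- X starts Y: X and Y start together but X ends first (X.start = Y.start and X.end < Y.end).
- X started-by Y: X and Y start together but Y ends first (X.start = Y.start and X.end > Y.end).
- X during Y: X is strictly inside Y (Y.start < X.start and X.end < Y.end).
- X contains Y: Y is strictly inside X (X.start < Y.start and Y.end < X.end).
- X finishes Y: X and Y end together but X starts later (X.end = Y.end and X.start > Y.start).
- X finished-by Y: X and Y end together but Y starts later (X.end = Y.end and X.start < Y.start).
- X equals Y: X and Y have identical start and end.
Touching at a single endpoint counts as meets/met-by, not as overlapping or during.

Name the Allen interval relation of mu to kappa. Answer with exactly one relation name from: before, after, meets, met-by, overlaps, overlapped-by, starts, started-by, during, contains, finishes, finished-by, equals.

before

mu = [07:25, 08:50]; kappa = [14:20, 20:05].
Compare endpoints: mu.start < kappa.start, mu.start < kappa.end, mu.end < kappa.start, mu.end < kappa.end.
That pattern is 'before'.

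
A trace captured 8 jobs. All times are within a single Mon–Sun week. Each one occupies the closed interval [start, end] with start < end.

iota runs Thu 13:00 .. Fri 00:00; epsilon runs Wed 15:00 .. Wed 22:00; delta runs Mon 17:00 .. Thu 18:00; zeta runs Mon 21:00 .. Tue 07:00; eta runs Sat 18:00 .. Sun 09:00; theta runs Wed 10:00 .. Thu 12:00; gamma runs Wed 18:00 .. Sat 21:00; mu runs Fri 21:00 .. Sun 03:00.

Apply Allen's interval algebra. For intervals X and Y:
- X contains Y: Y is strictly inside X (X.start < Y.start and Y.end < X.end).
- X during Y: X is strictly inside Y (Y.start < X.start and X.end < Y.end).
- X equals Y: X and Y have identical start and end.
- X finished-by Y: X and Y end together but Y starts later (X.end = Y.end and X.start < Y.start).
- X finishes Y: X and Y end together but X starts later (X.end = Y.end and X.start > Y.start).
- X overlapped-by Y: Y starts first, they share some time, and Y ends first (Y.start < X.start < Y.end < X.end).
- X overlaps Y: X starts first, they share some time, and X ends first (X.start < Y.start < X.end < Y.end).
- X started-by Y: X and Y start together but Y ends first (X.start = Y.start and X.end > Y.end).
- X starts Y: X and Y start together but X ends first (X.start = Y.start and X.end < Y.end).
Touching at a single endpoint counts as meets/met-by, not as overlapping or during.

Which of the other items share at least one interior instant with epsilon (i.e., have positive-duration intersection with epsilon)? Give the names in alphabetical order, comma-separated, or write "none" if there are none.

delta, gamma, theta

Target epsilon = [Wed 15:00, Wed 22:00].
delta [Mon 17:00, Thu 18:00] → contains → yes.
eta [Sat 18:00, Sun 09:00] → after → no.
gamma [Wed 18:00, Sat 21:00] → overlapped-by → yes.
iota [Thu 13:00, Fri 00:00] → after → no.
mu [Fri 21:00, Sun 03:00] → after → no.
theta [Wed 10:00, Thu 12:00] → contains → yes.
zeta [Mon 21:00, Tue 07:00] → before → no.
Result: delta, gamma, theta.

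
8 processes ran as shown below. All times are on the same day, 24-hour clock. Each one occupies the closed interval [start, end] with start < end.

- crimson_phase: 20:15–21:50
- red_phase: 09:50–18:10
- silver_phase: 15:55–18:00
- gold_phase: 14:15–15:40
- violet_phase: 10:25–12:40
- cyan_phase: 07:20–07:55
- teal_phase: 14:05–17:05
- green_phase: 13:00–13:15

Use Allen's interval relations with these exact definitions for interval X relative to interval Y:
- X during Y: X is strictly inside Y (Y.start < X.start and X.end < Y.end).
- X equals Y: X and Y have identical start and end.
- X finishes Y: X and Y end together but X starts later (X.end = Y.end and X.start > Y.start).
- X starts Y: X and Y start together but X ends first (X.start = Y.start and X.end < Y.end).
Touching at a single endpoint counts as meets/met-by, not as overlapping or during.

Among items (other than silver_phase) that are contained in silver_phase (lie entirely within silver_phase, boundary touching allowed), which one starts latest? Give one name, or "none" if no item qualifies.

none

Target silver_phase = [15:55, 18:00].
crimson_phase [20:15, 21:50] → after → excluded.
cyan_phase [07:20, 07:55] → before → excluded.
gold_phase [14:15, 15:40] → before → excluded.
green_phase [13:00, 13:15] → before → excluded.
red_phase [09:50, 18:10] → contains → excluded.
teal_phase [14:05, 17:05] → overlaps → excluded.
violet_phase [10:25, 12:40] → before → excluded.
No candidates → none.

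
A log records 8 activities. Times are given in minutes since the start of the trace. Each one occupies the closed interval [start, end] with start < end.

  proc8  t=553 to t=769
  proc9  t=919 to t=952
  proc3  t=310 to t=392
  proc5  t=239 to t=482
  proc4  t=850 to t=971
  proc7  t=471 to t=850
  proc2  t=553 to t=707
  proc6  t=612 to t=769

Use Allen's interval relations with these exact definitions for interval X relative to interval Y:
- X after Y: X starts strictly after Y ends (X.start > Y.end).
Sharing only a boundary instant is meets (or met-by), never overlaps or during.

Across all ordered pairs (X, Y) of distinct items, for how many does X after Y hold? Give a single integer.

18

Checking all 56 ordered pairs for relation 'after'; matching pairs in alphabetical order:
(proc2, proc3): proc2 after proc3 ✓
(proc2, proc5): proc2 after proc5 ✓
(proc4, proc2): proc4 after proc2 ✓
(proc4, proc3): proc4 after proc3 ✓
(proc4, proc5): proc4 after proc5 ✓
(proc4, proc6): proc4 after proc6 ✓
(proc4, proc8): proc4 after proc8 ✓
(proc6, proc3): proc6 after proc3 ✓
(proc6, proc5): proc6 after proc5 ✓
(proc7, proc3): proc7 after proc3 ✓
(proc8, proc3): proc8 after proc3 ✓
(proc8, proc5): proc8 after proc5 ✓
(proc9, proc2): proc9 after proc2 ✓
(proc9, proc3): proc9 after proc3 ✓
(proc9, proc5): proc9 after proc5 ✓
(proc9, proc6): proc9 after proc6 ✓
(proc9, proc7): proc9 after proc7 ✓
(proc9, proc8): proc9 after proc8 ✓
Count: 18.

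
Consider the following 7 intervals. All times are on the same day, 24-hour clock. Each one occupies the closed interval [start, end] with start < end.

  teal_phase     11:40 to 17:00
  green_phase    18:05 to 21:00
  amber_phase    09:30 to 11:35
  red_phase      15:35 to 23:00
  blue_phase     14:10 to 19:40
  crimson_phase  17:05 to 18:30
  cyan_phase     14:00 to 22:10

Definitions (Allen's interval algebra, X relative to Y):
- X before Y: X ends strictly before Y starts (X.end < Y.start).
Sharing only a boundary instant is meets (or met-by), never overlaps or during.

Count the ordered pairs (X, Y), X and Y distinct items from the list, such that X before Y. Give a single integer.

8

Checking all 42 ordered pairs for relation 'before'; matching pairs in alphabetical order:
(amber_phase, blue_phase): amber_phase before blue_phase ✓
(amber_phase, crimson_phase): amber_phase before crimson_phase ✓
(amber_phase, cyan_phase): amber_phase before cyan_phase ✓
(amber_phase, green_phase): amber_phase before green_phase ✓
(amber_phase, red_phase): amber_phase before red_phase ✓
(amber_phase, teal_phase): amber_phase before teal_phase ✓
(teal_phase, crimson_phase): teal_phase before crimson_phase ✓
(teal_phase, green_phase): teal_phase before green_phase ✓
Count: 8.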